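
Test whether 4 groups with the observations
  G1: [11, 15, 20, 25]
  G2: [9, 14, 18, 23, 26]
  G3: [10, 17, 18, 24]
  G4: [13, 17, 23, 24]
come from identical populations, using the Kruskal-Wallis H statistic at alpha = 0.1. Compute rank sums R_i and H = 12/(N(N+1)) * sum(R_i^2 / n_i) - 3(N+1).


Step 1: Combine all N = 17 observations and assign midranks.
sorted (value, group, rank): (9,G2,1), (10,G3,2), (11,G1,3), (13,G4,4), (14,G2,5), (15,G1,6), (17,G3,7.5), (17,G4,7.5), (18,G2,9.5), (18,G3,9.5), (20,G1,11), (23,G2,12.5), (23,G4,12.5), (24,G3,14.5), (24,G4,14.5), (25,G1,16), (26,G2,17)
Step 2: Sum ranks within each group.
R_1 = 36 (n_1 = 4)
R_2 = 45 (n_2 = 5)
R_3 = 33.5 (n_3 = 4)
R_4 = 38.5 (n_4 = 4)
Step 3: H = 12/(N(N+1)) * sum(R_i^2/n_i) - 3(N+1)
     = 12/(17*18) * (36^2/4 + 45^2/5 + 33.5^2/4 + 38.5^2/4) - 3*18
     = 0.039216 * 1380.12 - 54
     = 0.122549.
Step 4: Ties present; correction factor C = 1 - 24/(17^3 - 17) = 0.995098. Corrected H = 0.122549 / 0.995098 = 0.123153.
Step 5: Under H0, H ~ chi^2(3); p-value = 0.988921.
Step 6: alpha = 0.1. fail to reject H0.

H = 0.1232, df = 3, p = 0.988921, fail to reject H0.


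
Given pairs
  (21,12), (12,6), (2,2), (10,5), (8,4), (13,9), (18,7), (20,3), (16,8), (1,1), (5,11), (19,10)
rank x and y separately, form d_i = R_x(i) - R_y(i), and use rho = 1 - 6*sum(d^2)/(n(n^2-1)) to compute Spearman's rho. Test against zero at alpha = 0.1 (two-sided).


Step 1: Rank x and y separately (midranks; no ties here).
rank(x): 21->12, 12->6, 2->2, 10->5, 8->4, 13->7, 18->9, 20->11, 16->8, 1->1, 5->3, 19->10
rank(y): 12->12, 6->6, 2->2, 5->5, 4->4, 9->9, 7->7, 3->3, 8->8, 1->1, 11->11, 10->10
Step 2: d_i = R_x(i) - R_y(i); compute d_i^2.
  (12-12)^2=0, (6-6)^2=0, (2-2)^2=0, (5-5)^2=0, (4-4)^2=0, (7-9)^2=4, (9-7)^2=4, (11-3)^2=64, (8-8)^2=0, (1-1)^2=0, (3-11)^2=64, (10-10)^2=0
sum(d^2) = 136.
Step 3: rho = 1 - 6*136 / (12*(12^2 - 1)) = 1 - 816/1716 = 0.524476.
Step 4: Under H0, t = rho * sqrt((n-2)/(1-rho^2)) = 1.9480 ~ t(10).
Step 5: Two-sided p-value from the t-distribution with 10 df = 0.080019.
Step 6: alpha = 0.1. reject H0.

rho = 0.5245, p = 0.080019, reject H0 at alpha = 0.1.


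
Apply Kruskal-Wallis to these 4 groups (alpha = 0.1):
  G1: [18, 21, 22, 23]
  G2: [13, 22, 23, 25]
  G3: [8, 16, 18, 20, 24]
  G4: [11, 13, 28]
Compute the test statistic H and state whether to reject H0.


Step 1: Combine all N = 16 observations and assign midranks.
sorted (value, group, rank): (8,G3,1), (11,G4,2), (13,G2,3.5), (13,G4,3.5), (16,G3,5), (18,G1,6.5), (18,G3,6.5), (20,G3,8), (21,G1,9), (22,G1,10.5), (22,G2,10.5), (23,G1,12.5), (23,G2,12.5), (24,G3,14), (25,G2,15), (28,G4,16)
Step 2: Sum ranks within each group.
R_1 = 38.5 (n_1 = 4)
R_2 = 41.5 (n_2 = 4)
R_3 = 34.5 (n_3 = 5)
R_4 = 21.5 (n_4 = 3)
Step 3: H = 12/(N(N+1)) * sum(R_i^2/n_i) - 3(N+1)
     = 12/(16*17) * (38.5^2/4 + 41.5^2/4 + 34.5^2/5 + 21.5^2/3) - 3*17
     = 0.044118 * 1193.26 - 51
     = 1.643750.
Step 4: Ties present; correction factor C = 1 - 24/(16^3 - 16) = 0.994118. Corrected H = 1.643750 / 0.994118 = 1.653476.
Step 5: Under H0, H ~ chi^2(3); p-value = 0.647326.
Step 6: alpha = 0.1. fail to reject H0.

H = 1.6535, df = 3, p = 0.647326, fail to reject H0.


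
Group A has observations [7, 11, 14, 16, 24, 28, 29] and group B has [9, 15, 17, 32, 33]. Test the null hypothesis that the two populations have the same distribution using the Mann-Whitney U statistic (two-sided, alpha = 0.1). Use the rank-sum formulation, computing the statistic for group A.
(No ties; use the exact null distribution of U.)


Step 1: Combine and sort all 12 observations; assign midranks.
sorted (value, group): (7,X), (9,Y), (11,X), (14,X), (15,Y), (16,X), (17,Y), (24,X), (28,X), (29,X), (32,Y), (33,Y)
ranks: 7->1, 9->2, 11->3, 14->4, 15->5, 16->6, 17->7, 24->8, 28->9, 29->10, 32->11, 33->12
Step 2: Rank sum for X: R1 = 1 + 3 + 4 + 6 + 8 + 9 + 10 = 41.
Step 3: U_X = R1 - n1(n1+1)/2 = 41 - 7*8/2 = 41 - 28 = 13.
       U_Y = n1*n2 - U_X = 35 - 13 = 22.
Step 4: No ties, so the exact null distribution of U (based on enumerating the C(12,7) = 792 equally likely rank assignments) gives the two-sided p-value.
Step 5: p-value = 0.530303; compare to alpha = 0.1. fail to reject H0.

U_X = 13, p = 0.530303, fail to reject H0 at alpha = 0.1.


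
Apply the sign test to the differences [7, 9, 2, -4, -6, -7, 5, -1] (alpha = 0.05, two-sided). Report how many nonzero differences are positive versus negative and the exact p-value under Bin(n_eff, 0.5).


Step 1: Discard zero differences. Original n = 8; n_eff = number of nonzero differences = 8.
Nonzero differences (with sign): +7, +9, +2, -4, -6, -7, +5, -1
Step 2: Count signs: positive = 4, negative = 4.
Step 3: Under H0: P(positive) = 0.5, so the number of positives S ~ Bin(8, 0.5).
Step 4: Two-sided exact p-value = sum of Bin(8,0.5) probabilities at or below the observed probability = 1.000000.
Step 5: alpha = 0.05. fail to reject H0.

n_eff = 8, pos = 4, neg = 4, p = 1.000000, fail to reject H0.


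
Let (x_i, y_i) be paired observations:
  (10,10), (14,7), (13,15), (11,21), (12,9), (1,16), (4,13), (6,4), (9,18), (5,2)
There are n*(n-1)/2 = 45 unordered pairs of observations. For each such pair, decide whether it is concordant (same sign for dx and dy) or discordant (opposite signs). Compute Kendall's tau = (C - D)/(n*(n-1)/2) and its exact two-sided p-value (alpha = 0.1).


Step 1: Enumerate the 45 unordered pairs (i,j) with i<j and classify each by sign(x_j-x_i) * sign(y_j-y_i).
  (1,2):dx=+4,dy=-3->D; (1,3):dx=+3,dy=+5->C; (1,4):dx=+1,dy=+11->C; (1,5):dx=+2,dy=-1->D
  (1,6):dx=-9,dy=+6->D; (1,7):dx=-6,dy=+3->D; (1,8):dx=-4,dy=-6->C; (1,9):dx=-1,dy=+8->D
  (1,10):dx=-5,dy=-8->C; (2,3):dx=-1,dy=+8->D; (2,4):dx=-3,dy=+14->D; (2,5):dx=-2,dy=+2->D
  (2,6):dx=-13,dy=+9->D; (2,7):dx=-10,dy=+6->D; (2,8):dx=-8,dy=-3->C; (2,9):dx=-5,dy=+11->D
  (2,10):dx=-9,dy=-5->C; (3,4):dx=-2,dy=+6->D; (3,5):dx=-1,dy=-6->C; (3,6):dx=-12,dy=+1->D
  (3,7):dx=-9,dy=-2->C; (3,8):dx=-7,dy=-11->C; (3,9):dx=-4,dy=+3->D; (3,10):dx=-8,dy=-13->C
  (4,5):dx=+1,dy=-12->D; (4,6):dx=-10,dy=-5->C; (4,7):dx=-7,dy=-8->C; (4,8):dx=-5,dy=-17->C
  (4,9):dx=-2,dy=-3->C; (4,10):dx=-6,dy=-19->C; (5,6):dx=-11,dy=+7->D; (5,7):dx=-8,dy=+4->D
  (5,8):dx=-6,dy=-5->C; (5,9):dx=-3,dy=+9->D; (5,10):dx=-7,dy=-7->C; (6,7):dx=+3,dy=-3->D
  (6,8):dx=+5,dy=-12->D; (6,9):dx=+8,dy=+2->C; (6,10):dx=+4,dy=-14->D; (7,8):dx=+2,dy=-9->D
  (7,9):dx=+5,dy=+5->C; (7,10):dx=+1,dy=-11->D; (8,9):dx=+3,dy=+14->C; (8,10):dx=-1,dy=-2->C
  (9,10):dx=-4,dy=-16->C
Step 2: C = 22, D = 23, total pairs = 45.
Step 3: tau = (C - D)/(n(n-1)/2) = (22 - 23)/45 = -0.022222.
Step 4: Exact two-sided p-value (enumerate n! = 3628800 permutations of y under H0): p = 1.000000.
Step 5: alpha = 0.1. fail to reject H0.

tau_b = -0.0222 (C=22, D=23), p = 1.000000, fail to reject H0.


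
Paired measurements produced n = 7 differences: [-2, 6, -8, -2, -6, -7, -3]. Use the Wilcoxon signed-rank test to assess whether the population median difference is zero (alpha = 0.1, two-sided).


Step 1: Drop any zero differences (none here) and take |d_i|.
|d| = [2, 6, 8, 2, 6, 7, 3]
Step 2: Midrank |d_i| (ties get averaged ranks).
ranks: |2|->1.5, |6|->4.5, |8|->7, |2|->1.5, |6|->4.5, |7|->6, |3|->3
Step 3: Attach original signs; sum ranks with positive sign and with negative sign.
W+ = 4.5 = 4.5
W- = 1.5 + 7 + 1.5 + 4.5 + 6 + 3 = 23.5
(Check: W+ + W- = 28 should equal n(n+1)/2 = 28.)
Step 4: Test statistic W = min(W+, W-) = 4.5.
Step 5: Ties in |d|, so use the tie-corrected normal approximation.
        E[W] = n(n+1)/4 = 7*8/4 = 14.
        Tie groups: |d|=2 (t=2), |d|=6 (t=2); sum(t^3 - t) = 12.
        Var[W] = n(n+1)(2n+1)/24 - sum(t^3-t)/48 = 840/24 - 12/48 = 34.75.
        z = (W - E[W]) / sqrt(Var[W]) = (4.5 - 14) / 5.8949 = -1.6116.
        Two-sided p = 2*Phi(z) = 0.107058.
Step 6: alpha = 0.1. fail to reject H0.

W+ = 4.5, W- = 23.5, W = min = 4.5, p = 0.107058, fail to reject H0.


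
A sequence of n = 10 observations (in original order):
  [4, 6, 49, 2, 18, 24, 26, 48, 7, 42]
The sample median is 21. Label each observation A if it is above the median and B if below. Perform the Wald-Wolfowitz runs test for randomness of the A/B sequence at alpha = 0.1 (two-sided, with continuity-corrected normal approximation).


Step 1: Compute median = 21; label A = above, B = below.
Labels in order: BBABBAAABA  (n_A = 5, n_B = 5)
Step 2: Count runs R = 6.
Step 3: Under H0 (random ordering), E[R] = 2*n_A*n_B/(n_A+n_B) + 1 = 2*5*5/10 + 1 = 6.0000.
        Var[R] = 2*n_A*n_B*(2*n_A*n_B - n_A - n_B) / ((n_A+n_B)^2 * (n_A+n_B-1)) = 2000/900 = 2.2222.
        SD[R] = 1.4907.
Step 4: R = E[R], so z = 0 with no continuity correction.
Step 5: Two-sided p-value via normal approximation = 2*(1 - Phi(|z|)) = 1.000000.
Step 6: alpha = 0.1. fail to reject H0.

R = 6, z = 0.0000, p = 1.000000, fail to reject H0.


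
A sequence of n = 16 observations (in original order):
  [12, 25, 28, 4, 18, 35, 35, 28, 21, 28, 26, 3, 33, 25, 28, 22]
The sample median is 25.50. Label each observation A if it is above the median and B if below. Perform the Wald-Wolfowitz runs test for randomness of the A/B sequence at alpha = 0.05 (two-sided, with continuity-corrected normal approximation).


Step 1: Compute median = 25.50; label A = above, B = below.
Labels in order: BBABBAAABAABABAB  (n_A = 8, n_B = 8)
Step 2: Count runs R = 11.
Step 3: Under H0 (random ordering), E[R] = 2*n_A*n_B/(n_A+n_B) + 1 = 2*8*8/16 + 1 = 9.0000.
        Var[R] = 2*n_A*n_B*(2*n_A*n_B - n_A - n_B) / ((n_A+n_B)^2 * (n_A+n_B-1)) = 14336/3840 = 3.7333.
        SD[R] = 1.9322.
Step 4: Continuity-corrected z = (R - 0.5 - E[R]) / SD[R] = (11 - 0.5 - 9.0000) / 1.9322 = 0.7763.
Step 5: Two-sided p-value via normal approximation = 2*(1 - Phi(|z|)) = 0.437558.
Step 6: alpha = 0.05. fail to reject H0.

R = 11, z = 0.7763, p = 0.437558, fail to reject H0.


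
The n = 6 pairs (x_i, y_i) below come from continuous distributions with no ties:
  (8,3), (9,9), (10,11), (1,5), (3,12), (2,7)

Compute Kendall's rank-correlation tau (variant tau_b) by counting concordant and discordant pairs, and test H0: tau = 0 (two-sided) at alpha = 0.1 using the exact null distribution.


Step 1: Enumerate the 15 unordered pairs (i,j) with i<j and classify each by sign(x_j-x_i) * sign(y_j-y_i).
  (1,2):dx=+1,dy=+6->C; (1,3):dx=+2,dy=+8->C; (1,4):dx=-7,dy=+2->D; (1,5):dx=-5,dy=+9->D
  (1,6):dx=-6,dy=+4->D; (2,3):dx=+1,dy=+2->C; (2,4):dx=-8,dy=-4->C; (2,5):dx=-6,dy=+3->D
  (2,6):dx=-7,dy=-2->C; (3,4):dx=-9,dy=-6->C; (3,5):dx=-7,dy=+1->D; (3,6):dx=-8,dy=-4->C
  (4,5):dx=+2,dy=+7->C; (4,6):dx=+1,dy=+2->C; (5,6):dx=-1,dy=-5->C
Step 2: C = 10, D = 5, total pairs = 15.
Step 3: tau = (C - D)/(n(n-1)/2) = (10 - 5)/15 = 0.333333.
Step 4: Exact two-sided p-value (enumerate n! = 720 permutations of y under H0): p = 0.469444.
Step 5: alpha = 0.1. fail to reject H0.

tau_b = 0.3333 (C=10, D=5), p = 0.469444, fail to reject H0.


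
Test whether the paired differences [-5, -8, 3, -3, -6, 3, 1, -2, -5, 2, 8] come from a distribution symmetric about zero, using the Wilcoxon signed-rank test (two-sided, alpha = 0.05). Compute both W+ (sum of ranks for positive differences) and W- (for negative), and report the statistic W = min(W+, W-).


Step 1: Drop any zero differences (none here) and take |d_i|.
|d| = [5, 8, 3, 3, 6, 3, 1, 2, 5, 2, 8]
Step 2: Midrank |d_i| (ties get averaged ranks).
ranks: |5|->7.5, |8|->10.5, |3|->5, |3|->5, |6|->9, |3|->5, |1|->1, |2|->2.5, |5|->7.5, |2|->2.5, |8|->10.5
Step 3: Attach original signs; sum ranks with positive sign and with negative sign.
W+ = 5 + 5 + 1 + 2.5 + 10.5 = 24
W- = 7.5 + 10.5 + 5 + 9 + 2.5 + 7.5 = 42
(Check: W+ + W- = 66 should equal n(n+1)/2 = 66.)
Step 4: Test statistic W = min(W+, W-) = 24.
Step 5: Ties in |d|, so use the tie-corrected normal approximation.
        E[W] = n(n+1)/4 = 11*12/4 = 33.
        Tie groups: |d|=2 (t=2), |d|=3 (t=3), |d|=5 (t=2), |d|=8 (t=2); sum(t^3 - t) = 42.
        Var[W] = n(n+1)(2n+1)/24 - sum(t^3-t)/48 = 3036/24 - 42/48 = 125.625.
        z = (W - E[W]) / sqrt(Var[W]) = (24 - 33) / 11.2083 = -0.8030.
        Two-sided p = 2*Phi(z) = 0.421987.
Step 6: alpha = 0.05. fail to reject H0.

W+ = 24, W- = 42, W = min = 24, p = 0.421987, fail to reject H0.


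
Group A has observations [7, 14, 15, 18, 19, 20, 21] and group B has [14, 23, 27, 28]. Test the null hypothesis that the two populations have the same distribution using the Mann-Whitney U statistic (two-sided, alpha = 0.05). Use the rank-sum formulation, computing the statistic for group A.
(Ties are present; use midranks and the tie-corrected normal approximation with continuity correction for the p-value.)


Step 1: Combine and sort all 11 observations; assign midranks.
sorted (value, group): (7,X), (14,X), (14,Y), (15,X), (18,X), (19,X), (20,X), (21,X), (23,Y), (27,Y), (28,Y)
ranks: 7->1, 14->2.5, 14->2.5, 15->4, 18->5, 19->6, 20->7, 21->8, 23->9, 27->10, 28->11
Step 2: Rank sum for X: R1 = 1 + 2.5 + 4 + 5 + 6 + 7 + 8 = 33.5.
Step 3: U_X = R1 - n1(n1+1)/2 = 33.5 - 7*8/2 = 33.5 - 28 = 5.5.
       U_Y = n1*n2 - U_X = 28 - 5.5 = 22.5.
Step 4: Ties are present, so use the tie-corrected normal approximation (with continuity correction) for the p-value.
Step 5: p-value = 0.129695; compare to alpha = 0.05. fail to reject H0.

U_X = 5.5, p = 0.129695, fail to reject H0 at alpha = 0.05.


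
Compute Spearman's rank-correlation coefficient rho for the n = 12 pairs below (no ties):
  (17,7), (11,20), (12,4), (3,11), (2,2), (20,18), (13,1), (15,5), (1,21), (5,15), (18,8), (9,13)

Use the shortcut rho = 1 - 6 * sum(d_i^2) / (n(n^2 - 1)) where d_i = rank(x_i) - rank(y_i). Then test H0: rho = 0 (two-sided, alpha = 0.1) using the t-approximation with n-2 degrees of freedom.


Step 1: Rank x and y separately (midranks; no ties here).
rank(x): 17->10, 11->6, 12->7, 3->3, 2->2, 20->12, 13->8, 15->9, 1->1, 5->4, 18->11, 9->5
rank(y): 7->5, 20->11, 4->3, 11->7, 2->2, 18->10, 1->1, 5->4, 21->12, 15->9, 8->6, 13->8
Step 2: d_i = R_x(i) - R_y(i); compute d_i^2.
  (10-5)^2=25, (6-11)^2=25, (7-3)^2=16, (3-7)^2=16, (2-2)^2=0, (12-10)^2=4, (8-1)^2=49, (9-4)^2=25, (1-12)^2=121, (4-9)^2=25, (11-6)^2=25, (5-8)^2=9
sum(d^2) = 340.
Step 3: rho = 1 - 6*340 / (12*(12^2 - 1)) = 1 - 2040/1716 = -0.188811.
Step 4: Under H0, t = rho * sqrt((n-2)/(1-rho^2)) = -0.6080 ~ t(10).
Step 5: Two-sided p-value from the t-distribution with 10 df = 0.556737.
Step 6: alpha = 0.1. fail to reject H0.

rho = -0.1888, p = 0.556737, fail to reject H0 at alpha = 0.1.


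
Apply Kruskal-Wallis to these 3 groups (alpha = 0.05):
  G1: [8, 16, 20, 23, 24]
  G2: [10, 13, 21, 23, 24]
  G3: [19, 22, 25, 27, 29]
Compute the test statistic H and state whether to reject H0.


Step 1: Combine all N = 15 observations and assign midranks.
sorted (value, group, rank): (8,G1,1), (10,G2,2), (13,G2,3), (16,G1,4), (19,G3,5), (20,G1,6), (21,G2,7), (22,G3,8), (23,G1,9.5), (23,G2,9.5), (24,G1,11.5), (24,G2,11.5), (25,G3,13), (27,G3,14), (29,G3,15)
Step 2: Sum ranks within each group.
R_1 = 32 (n_1 = 5)
R_2 = 33 (n_2 = 5)
R_3 = 55 (n_3 = 5)
Step 3: H = 12/(N(N+1)) * sum(R_i^2/n_i) - 3(N+1)
     = 12/(15*16) * (32^2/5 + 33^2/5 + 55^2/5) - 3*16
     = 0.050000 * 1027.6 - 48
     = 3.380000.
Step 4: Ties present; correction factor C = 1 - 12/(15^3 - 15) = 0.996429. Corrected H = 3.380000 / 0.996429 = 3.392115.
Step 5: Under H0, H ~ chi^2(2); p-value = 0.183405.
Step 6: alpha = 0.05. fail to reject H0.

H = 3.3921, df = 2, p = 0.183405, fail to reject H0.


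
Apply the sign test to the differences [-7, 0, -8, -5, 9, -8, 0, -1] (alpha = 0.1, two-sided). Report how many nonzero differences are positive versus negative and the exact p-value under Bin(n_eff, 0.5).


Step 1: Discard zero differences. Original n = 8; n_eff = number of nonzero differences = 6.
Nonzero differences (with sign): -7, -8, -5, +9, -8, -1
Step 2: Count signs: positive = 1, negative = 5.
Step 3: Under H0: P(positive) = 0.5, so the number of positives S ~ Bin(6, 0.5).
Step 4: Two-sided exact p-value = sum of Bin(6,0.5) probabilities at or below the observed probability = 0.218750.
Step 5: alpha = 0.1. fail to reject H0.

n_eff = 6, pos = 1, neg = 5, p = 0.218750, fail to reject H0.


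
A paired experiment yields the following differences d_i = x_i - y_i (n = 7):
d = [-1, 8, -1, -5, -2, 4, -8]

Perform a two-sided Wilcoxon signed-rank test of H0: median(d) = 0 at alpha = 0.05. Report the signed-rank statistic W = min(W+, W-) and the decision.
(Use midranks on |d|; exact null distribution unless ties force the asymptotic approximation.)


Step 1: Drop any zero differences (none here) and take |d_i|.
|d| = [1, 8, 1, 5, 2, 4, 8]
Step 2: Midrank |d_i| (ties get averaged ranks).
ranks: |1|->1.5, |8|->6.5, |1|->1.5, |5|->5, |2|->3, |4|->4, |8|->6.5
Step 3: Attach original signs; sum ranks with positive sign and with negative sign.
W+ = 6.5 + 4 = 10.5
W- = 1.5 + 1.5 + 5 + 3 + 6.5 = 17.5
(Check: W+ + W- = 28 should equal n(n+1)/2 = 28.)
Step 4: Test statistic W = min(W+, W-) = 10.5.
Step 5: Ties in |d|, so use the tie-corrected normal approximation.
        E[W] = n(n+1)/4 = 7*8/4 = 14.
        Tie groups: |d|=1 (t=2), |d|=8 (t=2); sum(t^3 - t) = 12.
        Var[W] = n(n+1)(2n+1)/24 - sum(t^3-t)/48 = 840/24 - 12/48 = 34.75.
        z = (W - E[W]) / sqrt(Var[W]) = (10.5 - 14) / 5.8949 = -0.5937.
        Two-sided p = 2*Phi(z) = 0.552691.
Step 6: alpha = 0.05. fail to reject H0.

W+ = 10.5, W- = 17.5, W = min = 10.5, p = 0.552691, fail to reject H0.


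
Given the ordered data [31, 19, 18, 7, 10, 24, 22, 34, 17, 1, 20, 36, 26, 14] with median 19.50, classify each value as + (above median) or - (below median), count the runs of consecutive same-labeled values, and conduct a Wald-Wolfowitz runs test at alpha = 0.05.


Step 1: Compute median = 19.50; label A = above, B = below.
Labels in order: ABBBBAAABBAAAB  (n_A = 7, n_B = 7)
Step 2: Count runs R = 6.
Step 3: Under H0 (random ordering), E[R] = 2*n_A*n_B/(n_A+n_B) + 1 = 2*7*7/14 + 1 = 8.0000.
        Var[R] = 2*n_A*n_B*(2*n_A*n_B - n_A - n_B) / ((n_A+n_B)^2 * (n_A+n_B-1)) = 8232/2548 = 3.2308.
        SD[R] = 1.7974.
Step 4: Continuity-corrected z = (R + 0.5 - E[R]) / SD[R] = (6 + 0.5 - 8.0000) / 1.7974 = -0.8345.
Step 5: Two-sided p-value via normal approximation = 2*(1 - Phi(|z|)) = 0.403986.
Step 6: alpha = 0.05. fail to reject H0.

R = 6, z = -0.8345, p = 0.403986, fail to reject H0.


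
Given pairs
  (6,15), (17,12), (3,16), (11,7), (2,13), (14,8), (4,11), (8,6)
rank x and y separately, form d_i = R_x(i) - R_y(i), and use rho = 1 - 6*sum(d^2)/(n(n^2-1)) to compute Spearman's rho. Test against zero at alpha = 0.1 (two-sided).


Step 1: Rank x and y separately (midranks; no ties here).
rank(x): 6->4, 17->8, 3->2, 11->6, 2->1, 14->7, 4->3, 8->5
rank(y): 15->7, 12->5, 16->8, 7->2, 13->6, 8->3, 11->4, 6->1
Step 2: d_i = R_x(i) - R_y(i); compute d_i^2.
  (4-7)^2=9, (8-5)^2=9, (2-8)^2=36, (6-2)^2=16, (1-6)^2=25, (7-3)^2=16, (3-4)^2=1, (5-1)^2=16
sum(d^2) = 128.
Step 3: rho = 1 - 6*128 / (8*(8^2 - 1)) = 1 - 768/504 = -0.523810.
Step 4: Under H0, t = rho * sqrt((n-2)/(1-rho^2)) = -1.5062 ~ t(6).
Step 5: Two-sided p-value from the t-distribution with 6 df = 0.182721.
Step 6: alpha = 0.1. fail to reject H0.

rho = -0.5238, p = 0.182721, fail to reject H0 at alpha = 0.1.


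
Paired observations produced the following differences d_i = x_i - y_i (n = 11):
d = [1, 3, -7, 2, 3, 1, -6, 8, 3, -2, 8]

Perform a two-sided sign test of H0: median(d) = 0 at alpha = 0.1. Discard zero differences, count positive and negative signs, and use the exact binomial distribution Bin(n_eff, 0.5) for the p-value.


Step 1: Discard zero differences. Original n = 11; n_eff = number of nonzero differences = 11.
Nonzero differences (with sign): +1, +3, -7, +2, +3, +1, -6, +8, +3, -2, +8
Step 2: Count signs: positive = 8, negative = 3.
Step 3: Under H0: P(positive) = 0.5, so the number of positives S ~ Bin(11, 0.5).
Step 4: Two-sided exact p-value = sum of Bin(11,0.5) probabilities at or below the observed probability = 0.226562.
Step 5: alpha = 0.1. fail to reject H0.

n_eff = 11, pos = 8, neg = 3, p = 0.226562, fail to reject H0.


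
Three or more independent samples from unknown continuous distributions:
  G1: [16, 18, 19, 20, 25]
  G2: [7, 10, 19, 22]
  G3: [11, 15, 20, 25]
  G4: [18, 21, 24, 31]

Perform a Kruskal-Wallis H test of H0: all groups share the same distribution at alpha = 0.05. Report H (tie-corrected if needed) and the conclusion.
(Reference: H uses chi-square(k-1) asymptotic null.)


Step 1: Combine all N = 17 observations and assign midranks.
sorted (value, group, rank): (7,G2,1), (10,G2,2), (11,G3,3), (15,G3,4), (16,G1,5), (18,G1,6.5), (18,G4,6.5), (19,G1,8.5), (19,G2,8.5), (20,G1,10.5), (20,G3,10.5), (21,G4,12), (22,G2,13), (24,G4,14), (25,G1,15.5), (25,G3,15.5), (31,G4,17)
Step 2: Sum ranks within each group.
R_1 = 46 (n_1 = 5)
R_2 = 24.5 (n_2 = 4)
R_3 = 33 (n_3 = 4)
R_4 = 49.5 (n_4 = 4)
Step 3: H = 12/(N(N+1)) * sum(R_i^2/n_i) - 3(N+1)
     = 12/(17*18) * (46^2/5 + 24.5^2/4 + 33^2/4 + 49.5^2/4) - 3*18
     = 0.039216 * 1458.08 - 54
     = 3.179412.
Step 4: Ties present; correction factor C = 1 - 24/(17^3 - 17) = 0.995098. Corrected H = 3.179412 / 0.995098 = 3.195074.
Step 5: Under H0, H ~ chi^2(3); p-value = 0.362515.
Step 6: alpha = 0.05. fail to reject H0.

H = 3.1951, df = 3, p = 0.362515, fail to reject H0.


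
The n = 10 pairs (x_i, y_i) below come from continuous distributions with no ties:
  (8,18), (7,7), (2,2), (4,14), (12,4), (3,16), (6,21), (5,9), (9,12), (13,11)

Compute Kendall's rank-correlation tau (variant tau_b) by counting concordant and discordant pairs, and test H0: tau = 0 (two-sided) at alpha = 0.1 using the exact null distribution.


Step 1: Enumerate the 45 unordered pairs (i,j) with i<j and classify each by sign(x_j-x_i) * sign(y_j-y_i).
  (1,2):dx=-1,dy=-11->C; (1,3):dx=-6,dy=-16->C; (1,4):dx=-4,dy=-4->C; (1,5):dx=+4,dy=-14->D
  (1,6):dx=-5,dy=-2->C; (1,7):dx=-2,dy=+3->D; (1,8):dx=-3,dy=-9->C; (1,9):dx=+1,dy=-6->D
  (1,10):dx=+5,dy=-7->D; (2,3):dx=-5,dy=-5->C; (2,4):dx=-3,dy=+7->D; (2,5):dx=+5,dy=-3->D
  (2,6):dx=-4,dy=+9->D; (2,7):dx=-1,dy=+14->D; (2,8):dx=-2,dy=+2->D; (2,9):dx=+2,dy=+5->C
  (2,10):dx=+6,dy=+4->C; (3,4):dx=+2,dy=+12->C; (3,5):dx=+10,dy=+2->C; (3,6):dx=+1,dy=+14->C
  (3,7):dx=+4,dy=+19->C; (3,8):dx=+3,dy=+7->C; (3,9):dx=+7,dy=+10->C; (3,10):dx=+11,dy=+9->C
  (4,5):dx=+8,dy=-10->D; (4,6):dx=-1,dy=+2->D; (4,7):dx=+2,dy=+7->C; (4,8):dx=+1,dy=-5->D
  (4,9):dx=+5,dy=-2->D; (4,10):dx=+9,dy=-3->D; (5,6):dx=-9,dy=+12->D; (5,7):dx=-6,dy=+17->D
  (5,8):dx=-7,dy=+5->D; (5,9):dx=-3,dy=+8->D; (5,10):dx=+1,dy=+7->C; (6,7):dx=+3,dy=+5->C
  (6,8):dx=+2,dy=-7->D; (6,9):dx=+6,dy=-4->D; (6,10):dx=+10,dy=-5->D; (7,8):dx=-1,dy=-12->C
  (7,9):dx=+3,dy=-9->D; (7,10):dx=+7,dy=-10->D; (8,9):dx=+4,dy=+3->C; (8,10):dx=+8,dy=+2->C
  (9,10):dx=+4,dy=-1->D
Step 2: C = 21, D = 24, total pairs = 45.
Step 3: tau = (C - D)/(n(n-1)/2) = (21 - 24)/45 = -0.066667.
Step 4: Exact two-sided p-value (enumerate n! = 3628800 permutations of y under H0): p = 0.861801.
Step 5: alpha = 0.1. fail to reject H0.

tau_b = -0.0667 (C=21, D=24), p = 0.861801, fail to reject H0.


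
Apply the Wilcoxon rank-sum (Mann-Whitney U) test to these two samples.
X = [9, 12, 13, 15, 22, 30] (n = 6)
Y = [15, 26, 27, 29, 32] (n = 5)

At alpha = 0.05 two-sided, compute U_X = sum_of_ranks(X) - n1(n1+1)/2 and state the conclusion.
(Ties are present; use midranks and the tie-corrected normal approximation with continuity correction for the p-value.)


Step 1: Combine and sort all 11 observations; assign midranks.
sorted (value, group): (9,X), (12,X), (13,X), (15,X), (15,Y), (22,X), (26,Y), (27,Y), (29,Y), (30,X), (32,Y)
ranks: 9->1, 12->2, 13->3, 15->4.5, 15->4.5, 22->6, 26->7, 27->8, 29->9, 30->10, 32->11
Step 2: Rank sum for X: R1 = 1 + 2 + 3 + 4.5 + 6 + 10 = 26.5.
Step 3: U_X = R1 - n1(n1+1)/2 = 26.5 - 6*7/2 = 26.5 - 21 = 5.5.
       U_Y = n1*n2 - U_X = 30 - 5.5 = 24.5.
Step 4: Ties are present, so use the tie-corrected normal approximation (with continuity correction) for the p-value.
Step 5: p-value = 0.099576; compare to alpha = 0.05. fail to reject H0.

U_X = 5.5, p = 0.099576, fail to reject H0 at alpha = 0.05.


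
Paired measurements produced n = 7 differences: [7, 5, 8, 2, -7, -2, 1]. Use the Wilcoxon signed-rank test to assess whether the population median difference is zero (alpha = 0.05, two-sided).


Step 1: Drop any zero differences (none here) and take |d_i|.
|d| = [7, 5, 8, 2, 7, 2, 1]
Step 2: Midrank |d_i| (ties get averaged ranks).
ranks: |7|->5.5, |5|->4, |8|->7, |2|->2.5, |7|->5.5, |2|->2.5, |1|->1
Step 3: Attach original signs; sum ranks with positive sign and with negative sign.
W+ = 5.5 + 4 + 7 + 2.5 + 1 = 20
W- = 5.5 + 2.5 = 8
(Check: W+ + W- = 28 should equal n(n+1)/2 = 28.)
Step 4: Test statistic W = min(W+, W-) = 8.
Step 5: Ties in |d|, so use the tie-corrected normal approximation.
        E[W] = n(n+1)/4 = 7*8/4 = 14.
        Tie groups: |d|=2 (t=2), |d|=7 (t=2); sum(t^3 - t) = 12.
        Var[W] = n(n+1)(2n+1)/24 - sum(t^3-t)/48 = 840/24 - 12/48 = 34.75.
        z = (W - E[W]) / sqrt(Var[W]) = (8 - 14) / 5.8949 = -1.0178.
        Two-sided p = 2*Phi(z) = 0.308760.
Step 6: alpha = 0.05. fail to reject H0.

W+ = 20, W- = 8, W = min = 8, p = 0.308760, fail to reject H0.


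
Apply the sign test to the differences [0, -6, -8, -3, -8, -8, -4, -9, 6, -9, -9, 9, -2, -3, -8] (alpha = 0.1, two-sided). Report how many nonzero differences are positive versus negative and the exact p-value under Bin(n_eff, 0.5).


Step 1: Discard zero differences. Original n = 15; n_eff = number of nonzero differences = 14.
Nonzero differences (with sign): -6, -8, -3, -8, -8, -4, -9, +6, -9, -9, +9, -2, -3, -8
Step 2: Count signs: positive = 2, negative = 12.
Step 3: Under H0: P(positive) = 0.5, so the number of positives S ~ Bin(14, 0.5).
Step 4: Two-sided exact p-value = sum of Bin(14,0.5) probabilities at or below the observed probability = 0.012939.
Step 5: alpha = 0.1. reject H0.

n_eff = 14, pos = 2, neg = 12, p = 0.012939, reject H0.


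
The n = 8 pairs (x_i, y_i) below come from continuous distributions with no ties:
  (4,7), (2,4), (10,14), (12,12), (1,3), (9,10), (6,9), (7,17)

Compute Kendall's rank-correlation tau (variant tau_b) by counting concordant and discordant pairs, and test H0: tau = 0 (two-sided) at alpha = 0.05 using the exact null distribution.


Step 1: Enumerate the 28 unordered pairs (i,j) with i<j and classify each by sign(x_j-x_i) * sign(y_j-y_i).
  (1,2):dx=-2,dy=-3->C; (1,3):dx=+6,dy=+7->C; (1,4):dx=+8,dy=+5->C; (1,5):dx=-3,dy=-4->C
  (1,6):dx=+5,dy=+3->C; (1,7):dx=+2,dy=+2->C; (1,8):dx=+3,dy=+10->C; (2,3):dx=+8,dy=+10->C
  (2,4):dx=+10,dy=+8->C; (2,5):dx=-1,dy=-1->C; (2,6):dx=+7,dy=+6->C; (2,7):dx=+4,dy=+5->C
  (2,8):dx=+5,dy=+13->C; (3,4):dx=+2,dy=-2->D; (3,5):dx=-9,dy=-11->C; (3,6):dx=-1,dy=-4->C
  (3,7):dx=-4,dy=-5->C; (3,8):dx=-3,dy=+3->D; (4,5):dx=-11,dy=-9->C; (4,6):dx=-3,dy=-2->C
  (4,7):dx=-6,dy=-3->C; (4,8):dx=-5,dy=+5->D; (5,6):dx=+8,dy=+7->C; (5,7):dx=+5,dy=+6->C
  (5,8):dx=+6,dy=+14->C; (6,7):dx=-3,dy=-1->C; (6,8):dx=-2,dy=+7->D; (7,8):dx=+1,dy=+8->C
Step 2: C = 24, D = 4, total pairs = 28.
Step 3: tau = (C - D)/(n(n-1)/2) = (24 - 4)/28 = 0.714286.
Step 4: Exact two-sided p-value (enumerate n! = 40320 permutations of y under H0): p = 0.014137.
Step 5: alpha = 0.05. reject H0.

tau_b = 0.7143 (C=24, D=4), p = 0.014137, reject H0.


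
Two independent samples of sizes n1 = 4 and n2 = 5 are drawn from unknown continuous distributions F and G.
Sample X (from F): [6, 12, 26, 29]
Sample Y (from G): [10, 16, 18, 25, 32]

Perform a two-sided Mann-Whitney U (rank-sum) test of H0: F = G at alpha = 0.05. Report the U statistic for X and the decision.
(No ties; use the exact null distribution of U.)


Step 1: Combine and sort all 9 observations; assign midranks.
sorted (value, group): (6,X), (10,Y), (12,X), (16,Y), (18,Y), (25,Y), (26,X), (29,X), (32,Y)
ranks: 6->1, 10->2, 12->3, 16->4, 18->5, 25->6, 26->7, 29->8, 32->9
Step 2: Rank sum for X: R1 = 1 + 3 + 7 + 8 = 19.
Step 3: U_X = R1 - n1(n1+1)/2 = 19 - 4*5/2 = 19 - 10 = 9.
       U_Y = n1*n2 - U_X = 20 - 9 = 11.
Step 4: No ties, so the exact null distribution of U (based on enumerating the C(9,4) = 126 equally likely rank assignments) gives the two-sided p-value.
Step 5: p-value = 0.904762; compare to alpha = 0.05. fail to reject H0.

U_X = 9, p = 0.904762, fail to reject H0 at alpha = 0.05.


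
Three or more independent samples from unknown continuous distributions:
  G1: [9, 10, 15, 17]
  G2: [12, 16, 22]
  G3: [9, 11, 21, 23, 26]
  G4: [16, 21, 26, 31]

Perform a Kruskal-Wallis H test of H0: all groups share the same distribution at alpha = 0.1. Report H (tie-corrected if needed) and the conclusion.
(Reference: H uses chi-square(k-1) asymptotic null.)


Step 1: Combine all N = 16 observations and assign midranks.
sorted (value, group, rank): (9,G1,1.5), (9,G3,1.5), (10,G1,3), (11,G3,4), (12,G2,5), (15,G1,6), (16,G2,7.5), (16,G4,7.5), (17,G1,9), (21,G3,10.5), (21,G4,10.5), (22,G2,12), (23,G3,13), (26,G3,14.5), (26,G4,14.5), (31,G4,16)
Step 2: Sum ranks within each group.
R_1 = 19.5 (n_1 = 4)
R_2 = 24.5 (n_2 = 3)
R_3 = 43.5 (n_3 = 5)
R_4 = 48.5 (n_4 = 4)
Step 3: H = 12/(N(N+1)) * sum(R_i^2/n_i) - 3(N+1)
     = 12/(16*17) * (19.5^2/4 + 24.5^2/3 + 43.5^2/5 + 48.5^2/4) - 3*17
     = 0.044118 * 1261.66 - 51
     = 4.661397.
Step 4: Ties present; correction factor C = 1 - 24/(16^3 - 16) = 0.994118. Corrected H = 4.661397 / 0.994118 = 4.688979.
Step 5: Under H0, H ~ chi^2(3); p-value = 0.196041.
Step 6: alpha = 0.1. fail to reject H0.

H = 4.6890, df = 3, p = 0.196041, fail to reject H0.


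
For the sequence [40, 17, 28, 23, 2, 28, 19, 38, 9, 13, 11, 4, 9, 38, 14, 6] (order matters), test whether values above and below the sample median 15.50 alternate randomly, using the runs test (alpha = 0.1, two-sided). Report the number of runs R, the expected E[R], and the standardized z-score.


Step 1: Compute median = 15.50; label A = above, B = below.
Labels in order: AAAABAAABBBBBABB  (n_A = 8, n_B = 8)
Step 2: Count runs R = 6.
Step 3: Under H0 (random ordering), E[R] = 2*n_A*n_B/(n_A+n_B) + 1 = 2*8*8/16 + 1 = 9.0000.
        Var[R] = 2*n_A*n_B*(2*n_A*n_B - n_A - n_B) / ((n_A+n_B)^2 * (n_A+n_B-1)) = 14336/3840 = 3.7333.
        SD[R] = 1.9322.
Step 4: Continuity-corrected z = (R + 0.5 - E[R]) / SD[R] = (6 + 0.5 - 9.0000) / 1.9322 = -1.2939.
Step 5: Two-sided p-value via normal approximation = 2*(1 - Phi(|z|)) = 0.195709.
Step 6: alpha = 0.1. fail to reject H0.

R = 6, z = -1.2939, p = 0.195709, fail to reject H0.


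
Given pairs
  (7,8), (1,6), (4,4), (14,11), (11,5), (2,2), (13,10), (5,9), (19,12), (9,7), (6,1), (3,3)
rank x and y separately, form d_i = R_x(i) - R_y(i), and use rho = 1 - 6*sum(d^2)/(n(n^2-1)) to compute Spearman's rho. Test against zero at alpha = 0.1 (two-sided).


Step 1: Rank x and y separately (midranks; no ties here).
rank(x): 7->7, 1->1, 4->4, 14->11, 11->9, 2->2, 13->10, 5->5, 19->12, 9->8, 6->6, 3->3
rank(y): 8->8, 6->6, 4->4, 11->11, 5->5, 2->2, 10->10, 9->9, 12->12, 7->7, 1->1, 3->3
Step 2: d_i = R_x(i) - R_y(i); compute d_i^2.
  (7-8)^2=1, (1-6)^2=25, (4-4)^2=0, (11-11)^2=0, (9-5)^2=16, (2-2)^2=0, (10-10)^2=0, (5-9)^2=16, (12-12)^2=0, (8-7)^2=1, (6-1)^2=25, (3-3)^2=0
sum(d^2) = 84.
Step 3: rho = 1 - 6*84 / (12*(12^2 - 1)) = 1 - 504/1716 = 0.706294.
Step 4: Under H0, t = rho * sqrt((n-2)/(1-rho^2)) = 3.1550 ~ t(10).
Step 5: Two-sided p-value from the t-distribution with 10 df = 0.010245.
Step 6: alpha = 0.1. reject H0.

rho = 0.7063, p = 0.010245, reject H0 at alpha = 0.1.


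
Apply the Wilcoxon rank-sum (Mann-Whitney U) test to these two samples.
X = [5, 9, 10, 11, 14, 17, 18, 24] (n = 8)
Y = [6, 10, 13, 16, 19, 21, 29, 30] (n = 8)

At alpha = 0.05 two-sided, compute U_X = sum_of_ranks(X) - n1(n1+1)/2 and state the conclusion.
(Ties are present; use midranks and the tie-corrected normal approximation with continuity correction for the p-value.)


Step 1: Combine and sort all 16 observations; assign midranks.
sorted (value, group): (5,X), (6,Y), (9,X), (10,X), (10,Y), (11,X), (13,Y), (14,X), (16,Y), (17,X), (18,X), (19,Y), (21,Y), (24,X), (29,Y), (30,Y)
ranks: 5->1, 6->2, 9->3, 10->4.5, 10->4.5, 11->6, 13->7, 14->8, 16->9, 17->10, 18->11, 19->12, 21->13, 24->14, 29->15, 30->16
Step 2: Rank sum for X: R1 = 1 + 3 + 4.5 + 6 + 8 + 10 + 11 + 14 = 57.5.
Step 3: U_X = R1 - n1(n1+1)/2 = 57.5 - 8*9/2 = 57.5 - 36 = 21.5.
       U_Y = n1*n2 - U_X = 64 - 21.5 = 42.5.
Step 4: Ties are present, so use the tie-corrected normal approximation (with continuity correction) for the p-value.
Step 5: p-value = 0.293266; compare to alpha = 0.05. fail to reject H0.

U_X = 21.5, p = 0.293266, fail to reject H0 at alpha = 0.05.


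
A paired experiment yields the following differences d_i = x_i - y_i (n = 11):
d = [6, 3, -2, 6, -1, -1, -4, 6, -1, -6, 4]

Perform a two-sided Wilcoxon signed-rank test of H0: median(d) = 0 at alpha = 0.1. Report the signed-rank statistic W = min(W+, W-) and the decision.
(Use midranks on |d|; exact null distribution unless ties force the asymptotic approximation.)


Step 1: Drop any zero differences (none here) and take |d_i|.
|d| = [6, 3, 2, 6, 1, 1, 4, 6, 1, 6, 4]
Step 2: Midrank |d_i| (ties get averaged ranks).
ranks: |6|->9.5, |3|->5, |2|->4, |6|->9.5, |1|->2, |1|->2, |4|->6.5, |6|->9.5, |1|->2, |6|->9.5, |4|->6.5
Step 3: Attach original signs; sum ranks with positive sign and with negative sign.
W+ = 9.5 + 5 + 9.5 + 9.5 + 6.5 = 40
W- = 4 + 2 + 2 + 6.5 + 2 + 9.5 = 26
(Check: W+ + W- = 66 should equal n(n+1)/2 = 66.)
Step 4: Test statistic W = min(W+, W-) = 26.
Step 5: Ties in |d|, so use the tie-corrected normal approximation.
        E[W] = n(n+1)/4 = 11*12/4 = 33.
        Tie groups: |d|=1 (t=3), |d|=4 (t=2), |d|=6 (t=4); sum(t^3 - t) = 90.
        Var[W] = n(n+1)(2n+1)/24 - sum(t^3-t)/48 = 3036/24 - 90/48 = 124.625.
        z = (W - E[W]) / sqrt(Var[W]) = (26 - 33) / 11.1636 = -0.6270.
        Two-sided p = 2*Phi(z) = 0.530633.
Step 6: alpha = 0.1. fail to reject H0.

W+ = 40, W- = 26, W = min = 26, p = 0.530633, fail to reject H0.


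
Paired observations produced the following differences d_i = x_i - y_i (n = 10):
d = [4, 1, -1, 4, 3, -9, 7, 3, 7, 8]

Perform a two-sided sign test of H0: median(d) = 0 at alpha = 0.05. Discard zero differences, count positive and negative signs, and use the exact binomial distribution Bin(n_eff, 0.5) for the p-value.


Step 1: Discard zero differences. Original n = 10; n_eff = number of nonzero differences = 10.
Nonzero differences (with sign): +4, +1, -1, +4, +3, -9, +7, +3, +7, +8
Step 2: Count signs: positive = 8, negative = 2.
Step 3: Under H0: P(positive) = 0.5, so the number of positives S ~ Bin(10, 0.5).
Step 4: Two-sided exact p-value = sum of Bin(10,0.5) probabilities at or below the observed probability = 0.109375.
Step 5: alpha = 0.05. fail to reject H0.

n_eff = 10, pos = 8, neg = 2, p = 0.109375, fail to reject H0.


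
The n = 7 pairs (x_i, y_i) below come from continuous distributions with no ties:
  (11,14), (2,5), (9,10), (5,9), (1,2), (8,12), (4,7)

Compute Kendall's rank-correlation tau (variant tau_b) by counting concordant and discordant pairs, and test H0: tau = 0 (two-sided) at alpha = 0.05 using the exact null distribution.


Step 1: Enumerate the 21 unordered pairs (i,j) with i<j and classify each by sign(x_j-x_i) * sign(y_j-y_i).
  (1,2):dx=-9,dy=-9->C; (1,3):dx=-2,dy=-4->C; (1,4):dx=-6,dy=-5->C; (1,5):dx=-10,dy=-12->C
  (1,6):dx=-3,dy=-2->C; (1,7):dx=-7,dy=-7->C; (2,3):dx=+7,dy=+5->C; (2,4):dx=+3,dy=+4->C
  (2,5):dx=-1,dy=-3->C; (2,6):dx=+6,dy=+7->C; (2,7):dx=+2,dy=+2->C; (3,4):dx=-4,dy=-1->C
  (3,5):dx=-8,dy=-8->C; (3,6):dx=-1,dy=+2->D; (3,7):dx=-5,dy=-3->C; (4,5):dx=-4,dy=-7->C
  (4,6):dx=+3,dy=+3->C; (4,7):dx=-1,dy=-2->C; (5,6):dx=+7,dy=+10->C; (5,7):dx=+3,dy=+5->C
  (6,7):dx=-4,dy=-5->C
Step 2: C = 20, D = 1, total pairs = 21.
Step 3: tau = (C - D)/(n(n-1)/2) = (20 - 1)/21 = 0.904762.
Step 4: Exact two-sided p-value (enumerate n! = 5040 permutations of y under H0): p = 0.002778.
Step 5: alpha = 0.05. reject H0.

tau_b = 0.9048 (C=20, D=1), p = 0.002778, reject H0.


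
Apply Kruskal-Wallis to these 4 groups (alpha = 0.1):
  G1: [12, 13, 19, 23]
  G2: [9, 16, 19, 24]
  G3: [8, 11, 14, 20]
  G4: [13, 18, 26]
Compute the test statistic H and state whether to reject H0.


Step 1: Combine all N = 15 observations and assign midranks.
sorted (value, group, rank): (8,G3,1), (9,G2,2), (11,G3,3), (12,G1,4), (13,G1,5.5), (13,G4,5.5), (14,G3,7), (16,G2,8), (18,G4,9), (19,G1,10.5), (19,G2,10.5), (20,G3,12), (23,G1,13), (24,G2,14), (26,G4,15)
Step 2: Sum ranks within each group.
R_1 = 33 (n_1 = 4)
R_2 = 34.5 (n_2 = 4)
R_3 = 23 (n_3 = 4)
R_4 = 29.5 (n_4 = 3)
Step 3: H = 12/(N(N+1)) * sum(R_i^2/n_i) - 3(N+1)
     = 12/(15*16) * (33^2/4 + 34.5^2/4 + 23^2/4 + 29.5^2/3) - 3*16
     = 0.050000 * 992.146 - 48
     = 1.607292.
Step 4: Ties present; correction factor C = 1 - 12/(15^3 - 15) = 0.996429. Corrected H = 1.607292 / 0.996429 = 1.613053.
Step 5: Under H0, H ~ chi^2(3); p-value = 0.656434.
Step 6: alpha = 0.1. fail to reject H0.

H = 1.6131, df = 3, p = 0.656434, fail to reject H0.


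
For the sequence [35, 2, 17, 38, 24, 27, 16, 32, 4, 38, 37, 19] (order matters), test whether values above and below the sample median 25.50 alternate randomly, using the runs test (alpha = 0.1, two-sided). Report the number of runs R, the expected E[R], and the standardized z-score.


Step 1: Compute median = 25.50; label A = above, B = below.
Labels in order: ABBABABABAAB  (n_A = 6, n_B = 6)
Step 2: Count runs R = 10.
Step 3: Under H0 (random ordering), E[R] = 2*n_A*n_B/(n_A+n_B) + 1 = 2*6*6/12 + 1 = 7.0000.
        Var[R] = 2*n_A*n_B*(2*n_A*n_B - n_A - n_B) / ((n_A+n_B)^2 * (n_A+n_B-1)) = 4320/1584 = 2.7273.
        SD[R] = 1.6514.
Step 4: Continuity-corrected z = (R - 0.5 - E[R]) / SD[R] = (10 - 0.5 - 7.0000) / 1.6514 = 1.5138.
Step 5: Two-sided p-value via normal approximation = 2*(1 - Phi(|z|)) = 0.130070.
Step 6: alpha = 0.1. fail to reject H0.

R = 10, z = 1.5138, p = 0.130070, fail to reject H0.


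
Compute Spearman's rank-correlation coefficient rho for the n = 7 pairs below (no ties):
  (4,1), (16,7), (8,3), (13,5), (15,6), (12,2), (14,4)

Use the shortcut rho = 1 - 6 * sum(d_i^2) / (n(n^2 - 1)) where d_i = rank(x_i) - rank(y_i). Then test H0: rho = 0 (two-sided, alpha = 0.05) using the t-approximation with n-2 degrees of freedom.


Step 1: Rank x and y separately (midranks; no ties here).
rank(x): 4->1, 16->7, 8->2, 13->4, 15->6, 12->3, 14->5
rank(y): 1->1, 7->7, 3->3, 5->5, 6->6, 2->2, 4->4
Step 2: d_i = R_x(i) - R_y(i); compute d_i^2.
  (1-1)^2=0, (7-7)^2=0, (2-3)^2=1, (4-5)^2=1, (6-6)^2=0, (3-2)^2=1, (5-4)^2=1
sum(d^2) = 4.
Step 3: rho = 1 - 6*4 / (7*(7^2 - 1)) = 1 - 24/336 = 0.928571.
Step 4: Under H0, t = rho * sqrt((n-2)/(1-rho^2)) = 5.5943 ~ t(5).
Step 5: Two-sided p-value from the t-distribution with 5 df = 0.002519.
Step 6: alpha = 0.05. reject H0.

rho = 0.9286, p = 0.002519, reject H0 at alpha = 0.05.


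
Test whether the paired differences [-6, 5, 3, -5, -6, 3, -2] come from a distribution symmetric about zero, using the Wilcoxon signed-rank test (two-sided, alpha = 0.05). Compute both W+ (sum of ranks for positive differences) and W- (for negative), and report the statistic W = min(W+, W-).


Step 1: Drop any zero differences (none here) and take |d_i|.
|d| = [6, 5, 3, 5, 6, 3, 2]
Step 2: Midrank |d_i| (ties get averaged ranks).
ranks: |6|->6.5, |5|->4.5, |3|->2.5, |5|->4.5, |6|->6.5, |3|->2.5, |2|->1
Step 3: Attach original signs; sum ranks with positive sign and with negative sign.
W+ = 4.5 + 2.5 + 2.5 = 9.5
W- = 6.5 + 4.5 + 6.5 + 1 = 18.5
(Check: W+ + W- = 28 should equal n(n+1)/2 = 28.)
Step 4: Test statistic W = min(W+, W-) = 9.5.
Step 5: Ties in |d|, so use the tie-corrected normal approximation.
        E[W] = n(n+1)/4 = 7*8/4 = 14.
        Tie groups: |d|=3 (t=2), |d|=5 (t=2), |d|=6 (t=2); sum(t^3 - t) = 18.
        Var[W] = n(n+1)(2n+1)/24 - sum(t^3-t)/48 = 840/24 - 18/48 = 34.625.
        z = (W - E[W]) / sqrt(Var[W]) = (9.5 - 14) / 5.8843 = -0.7647.
        Two-sided p = 2*Phi(z) = 0.444422.
Step 6: alpha = 0.05. fail to reject H0.

W+ = 9.5, W- = 18.5, W = min = 9.5, p = 0.444422, fail to reject H0.


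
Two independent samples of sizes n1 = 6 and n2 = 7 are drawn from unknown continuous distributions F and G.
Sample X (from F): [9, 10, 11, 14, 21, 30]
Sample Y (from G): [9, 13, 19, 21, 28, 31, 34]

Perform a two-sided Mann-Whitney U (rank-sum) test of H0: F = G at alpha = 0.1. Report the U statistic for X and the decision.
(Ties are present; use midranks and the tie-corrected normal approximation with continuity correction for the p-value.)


Step 1: Combine and sort all 13 observations; assign midranks.
sorted (value, group): (9,X), (9,Y), (10,X), (11,X), (13,Y), (14,X), (19,Y), (21,X), (21,Y), (28,Y), (30,X), (31,Y), (34,Y)
ranks: 9->1.5, 9->1.5, 10->3, 11->4, 13->5, 14->6, 19->7, 21->8.5, 21->8.5, 28->10, 30->11, 31->12, 34->13
Step 2: Rank sum for X: R1 = 1.5 + 3 + 4 + 6 + 8.5 + 11 = 34.
Step 3: U_X = R1 - n1(n1+1)/2 = 34 - 6*7/2 = 34 - 21 = 13.
       U_Y = n1*n2 - U_X = 42 - 13 = 29.
Step 4: Ties are present, so use the tie-corrected normal approximation (with continuity correction) for the p-value.
Step 5: p-value = 0.282651; compare to alpha = 0.1. fail to reject H0.

U_X = 13, p = 0.282651, fail to reject H0 at alpha = 0.1.
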